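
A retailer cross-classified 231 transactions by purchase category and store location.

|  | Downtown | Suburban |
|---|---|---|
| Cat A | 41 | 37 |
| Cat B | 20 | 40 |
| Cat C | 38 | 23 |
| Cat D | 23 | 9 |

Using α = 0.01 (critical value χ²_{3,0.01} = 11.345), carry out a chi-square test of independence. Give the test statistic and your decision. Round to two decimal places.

Row totals: 78, 60, 61, 32. Column totals: 122, 109. Grand total N = 231.
Expected counts (row total × column total / N):
  Cat A, Downtown: 78×122/231 = 41.195
  Cat A, Suburban: 78×109/231 = 36.805
  Cat B, Downtown: 60×122/231 = 31.688
  Cat B, Suburban: 60×109/231 = 28.312
  Cat C, Downtown: 61×122/231 = 32.216
  Cat C, Suburban: 61×109/231 = 28.784
  Cat D, Downtown: 32×122/231 = 16.900
  Cat D, Suburban: 32×109/231 = 15.100
Contributions (O − E)²/E:
  (41 − 41.195)²/41.195 = 0.0009
  (37 − 36.805)²/36.805 = 0.0010
  (20 − 31.688)²/31.688 = 4.3111
  (40 − 28.312)²/28.312 = 4.8251
  (38 − 32.216)²/32.216 = 1.0384
  (23 − 28.784)²/28.784 = 1.1623
  (23 − 16.900)²/16.900 = 2.2018
  (9 − 15.100)²/15.100 = 2.4642
χ² = 0.0009 + 0.0010 + 4.3111 + 4.8251 + 1.0384 + 1.1623 + 2.2018 + 2.4642 = 16.00
df = (4−1)(2−1) = 3. Since 16.00 > 11.345, reject the null hypothesis of independence at α = 0.01.

16.00; reject H₀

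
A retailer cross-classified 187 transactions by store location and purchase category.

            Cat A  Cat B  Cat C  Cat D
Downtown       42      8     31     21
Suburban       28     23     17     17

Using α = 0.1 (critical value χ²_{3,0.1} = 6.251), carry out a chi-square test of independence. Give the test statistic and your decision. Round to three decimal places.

13.125; reject H₀

Row totals: 102, 85. Column totals: 70, 31, 48, 38. Grand total N = 187.
Expected counts (row total × column total / N):
  Downtown, Cat A: 102×70/187 = 38.18182
  Downtown, Cat B: 102×31/187 = 16.90909
  Downtown, Cat C: 102×48/187 = 26.18182
  Downtown, Cat D: 102×38/187 = 20.72727
  Suburban, Cat A: 85×70/187 = 31.81818
  Suburban, Cat B: 85×31/187 = 14.09091
  Suburban, Cat C: 85×48/187 = 21.81818
  Suburban, Cat D: 85×38/187 = 17.27273
Contributions (O − E)²/E:
  (42 − 38.18182)²/38.18182 = 0.3818
  (8 − 16.90909)²/16.90909 = 4.6940
  (31 − 26.18182)²/26.18182 = 0.8867
  (21 − 20.72727)²/20.72727 = 0.0036
  (28 − 31.81818)²/31.81818 = 0.4582
  (23 − 14.09091)²/14.09091 = 5.6328
  (17 − 21.81818)²/21.81818 = 1.0640
  (17 − 17.27273)²/17.27273 = 0.0043
χ² = 0.3818 + 4.6940 + 0.8867 + 0.0036 + 0.4582 + 5.6328 + 1.0640 + 0.0043 = 13.125
df = (2−1)(4−1) = 3. Since 13.125 > 6.251, reject the null hypothesis of independence at α = 0.1.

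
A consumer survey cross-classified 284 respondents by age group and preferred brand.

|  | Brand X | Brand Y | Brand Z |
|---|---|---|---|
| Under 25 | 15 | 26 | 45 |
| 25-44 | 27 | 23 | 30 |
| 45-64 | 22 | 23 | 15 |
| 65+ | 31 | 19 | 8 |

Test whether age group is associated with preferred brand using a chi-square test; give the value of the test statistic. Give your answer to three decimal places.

31.723

Row totals: 86, 80, 60, 58. Column totals: 95, 91, 98. Grand total N = 284.
Expected counts (row total × column total / N):
  Under 25, Brand X: 86×95/284 = 28.7676
  Under 25, Brand Y: 86×91/284 = 27.5563
  Under 25, Brand Z: 86×98/284 = 29.6761
  25-44, Brand X: 80×95/284 = 26.7606
  25-44, Brand Y: 80×91/284 = 25.6338
  25-44, Brand Z: 80×98/284 = 27.6056
  45-64, Brand X: 60×95/284 = 20.0704
  45-64, Brand Y: 60×91/284 = 19.2254
  45-64, Brand Z: 60×98/284 = 20.7042
  65+, Brand X: 58×95/284 = 19.4014
  65+, Brand Y: 58×91/284 = 18.5845
  65+, Brand Z: 58×98/284 = 20.0141
Contributions (O − E)²/E:
  (15 − 28.7676)²/28.7676 = 6.5889
  (26 − 27.5563)²/27.5563 = 0.0879
  (45 − 29.6761)²/29.6761 = 7.9128
  (27 − 26.7606)²/26.7606 = 0.0021
  (23 − 25.6338)²/25.6338 = 0.2706
  (30 − 27.6056)²/27.6056 = 0.2077
  (22 − 20.0704)²/20.0704 = 0.1855
  (23 − 19.2254)²/19.2254 = 0.7411
  (15 − 20.7042)²/20.7042 = 1.5716
  (31 − 19.4014)²/19.4014 = 6.9339
  (19 − 18.5845)²/18.5845 = 0.0093
  (8 − 20.0141)²/20.0141 = 7.2118
χ² = 6.5889 + 0.0879 + 7.9128 + 0.0021 + 0.2706 + 0.2077 + 0.1855 + 0.7411 + 1.5716 + 6.9339 + 0.0093 + 7.2118 = 31.723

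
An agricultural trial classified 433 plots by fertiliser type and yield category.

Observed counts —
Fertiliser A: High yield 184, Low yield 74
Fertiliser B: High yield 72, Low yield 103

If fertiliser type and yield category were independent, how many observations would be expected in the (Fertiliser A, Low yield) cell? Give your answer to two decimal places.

Row total (Fertiliser A) = 258; column total (Low yield) = 177; grand total N = 433.
Expected count = (row total × column total) / N = 258 × 177 / 433 = 105.46.

105.46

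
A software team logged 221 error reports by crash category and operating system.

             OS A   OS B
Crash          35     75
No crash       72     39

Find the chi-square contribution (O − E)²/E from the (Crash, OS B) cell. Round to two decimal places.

Row total (Crash) = 110; column total (OS B) = 114; N = 221.
Expected count E = 110 × 114 / 221 = 56.742.
Contribution = (O − E)²/E = (75 − 56.742)² / 56.742 = 5.87.

5.87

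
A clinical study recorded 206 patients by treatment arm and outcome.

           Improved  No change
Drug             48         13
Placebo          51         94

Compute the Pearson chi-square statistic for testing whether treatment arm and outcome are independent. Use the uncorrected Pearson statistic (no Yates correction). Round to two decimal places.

32.57

Row totals: 61, 145. Column totals: 99, 107. Grand total N = 206.
Expected counts (row total × column total / N):
  Drug, Improved: 61×99/206 = 29.316
  Drug, No change: 61×107/206 = 31.684
  Placebo, Improved: 145×99/206 = 69.684
  Placebo, No change: 145×107/206 = 75.316
Contributions (O − E)²/E:
  (48 − 29.316)²/29.316 = 11.9079
  (13 − 31.684)²/31.684 = 11.0179
  (51 − 69.684)²/69.684 = 5.0096
  (94 − 75.316)²/75.316 = 4.6350
χ² = 11.9079 + 11.0179 + 5.0096 + 4.6350 = 32.57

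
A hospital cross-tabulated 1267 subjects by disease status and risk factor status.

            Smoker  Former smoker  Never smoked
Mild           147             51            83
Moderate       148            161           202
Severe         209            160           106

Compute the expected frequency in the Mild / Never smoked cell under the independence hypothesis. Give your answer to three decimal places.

86.717

Row total (Mild) = 281; column total (Never smoked) = 391; grand total N = 1267.
Expected count = (row total × column total) / N = 281 × 391 / 1267 = 86.717.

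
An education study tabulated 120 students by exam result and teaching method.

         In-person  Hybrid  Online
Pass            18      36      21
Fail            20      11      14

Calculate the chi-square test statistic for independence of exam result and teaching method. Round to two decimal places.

Row totals: 75, 45. Column totals: 38, 47, 35. Grand total N = 120.
Expected counts (row total × column total / N):
  Pass, In-person: 75×38/120 = 23.750
  Pass, Hybrid: 75×47/120 = 29.375
  Pass, Online: 75×35/120 = 21.875
  Fail, In-person: 45×38/120 = 14.250
  Fail, Hybrid: 45×47/120 = 17.625
  Fail, Online: 45×35/120 = 13.125
Contributions (O − E)²/E:
  (18 − 23.750)²/23.750 = 1.3921
  (36 − 29.375)²/29.375 = 1.4941
  (21 − 21.875)²/21.875 = 0.0350
  (20 − 14.250)²/14.250 = 2.3202
  (11 − 17.625)²/17.625 = 2.4902
  (14 − 13.125)²/13.125 = 0.0583
χ² = 1.3921 + 1.4941 + 0.0350 + 2.3202 + 2.4902 + 0.0583 = 7.79

7.79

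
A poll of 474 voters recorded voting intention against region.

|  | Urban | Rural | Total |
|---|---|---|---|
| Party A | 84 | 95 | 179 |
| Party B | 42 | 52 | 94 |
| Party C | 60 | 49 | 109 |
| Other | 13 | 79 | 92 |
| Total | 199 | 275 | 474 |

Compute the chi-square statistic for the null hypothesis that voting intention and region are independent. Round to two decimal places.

Grand total N = 474.
Expected counts (row total × column total / N):
  Party A, Urban: 179×199/474 = 75.1498
  Party A, Rural: 179×275/474 = 103.8502
  Party B, Urban: 94×199/474 = 39.4641
  Party B, Rural: 94×275/474 = 54.5359
  Party C, Urban: 109×199/474 = 45.7616
  Party C, Rural: 109×275/474 = 63.2384
  Other, Urban: 92×199/474 = 38.6245
  Other, Rural: 92×275/474 = 53.3755
Contributions (O − E)²/E:
  (84 − 75.1498)²/75.1498 = 1.0423
  (95 − 103.8502)²/103.8502 = 0.7542
  (42 − 39.4641)²/39.4641 = 0.1630
  (52 − 54.5359)²/54.5359 = 0.1179
  (60 − 45.7616)²/45.7616 = 4.4302
  (49 − 63.2384)²/63.2384 = 3.2058
  (13 − 38.6245)²/38.6245 = 17.0000
  (79 − 53.3755)²/53.3755 = 12.3018
χ² = 1.0423 + 0.7542 + 0.1630 + 0.1179 + 4.4302 + 3.2058 + 17.0000 + 12.3018 = 39.02

39.02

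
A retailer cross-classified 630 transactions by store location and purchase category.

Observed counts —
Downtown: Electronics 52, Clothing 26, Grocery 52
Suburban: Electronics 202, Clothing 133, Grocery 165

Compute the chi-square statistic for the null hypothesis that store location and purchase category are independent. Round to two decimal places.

3.25

Row totals: 130, 500. Column totals: 254, 159, 217. Grand total N = 630.
Expected counts (row total × column total / N):
  Downtown, Electronics: 130×254/630 = 52.413
  Downtown, Clothing: 130×159/630 = 32.810
  Downtown, Grocery: 130×217/630 = 44.778
  Suburban, Electronics: 500×254/630 = 201.587
  Suburban, Clothing: 500×159/630 = 126.190
  Suburban, Grocery: 500×217/630 = 172.222
Contributions (O − E)²/E:
  (52 − 52.413)²/52.413 = 0.0033
  (26 − 32.810)²/32.810 = 1.4135
  (52 − 44.778)²/44.778 = 1.1648
  (202 − 201.587)²/201.587 = 0.0008
  (133 − 126.190)²/126.190 = 0.3675
  (165 − 172.222)²/172.222 = 0.3028
χ² = 0.0033 + 1.4135 + 1.1648 + 0.0008 + 0.3675 + 0.3028 = 3.25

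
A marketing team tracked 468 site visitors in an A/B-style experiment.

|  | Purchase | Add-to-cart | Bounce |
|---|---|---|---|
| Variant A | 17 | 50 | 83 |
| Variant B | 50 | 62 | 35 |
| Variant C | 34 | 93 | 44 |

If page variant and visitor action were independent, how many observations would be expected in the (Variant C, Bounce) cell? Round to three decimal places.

Row total (Variant C) = 171; column total (Bounce) = 162; grand total N = 468.
Expected count = (row total × column total) / N = 171 × 162 / 468 = 59.192.

59.192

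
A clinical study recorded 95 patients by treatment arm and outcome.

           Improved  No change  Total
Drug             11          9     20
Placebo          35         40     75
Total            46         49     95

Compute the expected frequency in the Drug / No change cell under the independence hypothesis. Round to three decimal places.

Row total (Drug) = 20; column total (No change) = 49; grand total N = 95.
Expected count = (row total × column total) / N = 20 × 49 / 95 = 10.316.

10.316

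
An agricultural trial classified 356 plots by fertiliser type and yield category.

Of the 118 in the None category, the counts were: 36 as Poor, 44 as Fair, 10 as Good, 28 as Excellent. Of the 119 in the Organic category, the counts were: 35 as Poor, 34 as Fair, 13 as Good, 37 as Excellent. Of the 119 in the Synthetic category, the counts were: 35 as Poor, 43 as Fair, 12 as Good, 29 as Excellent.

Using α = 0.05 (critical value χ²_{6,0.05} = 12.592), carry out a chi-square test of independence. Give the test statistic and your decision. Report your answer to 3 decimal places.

Row totals: 118, 119, 119. Column totals: 106, 121, 35, 94. Grand total N = 356.
Expected counts (row total × column total / N):
  None, Poor: 118×106/356 = 35.13483
  None, Fair: 118×121/356 = 40.10674
  None, Good: 118×35/356 = 11.60112
  None, Excellent: 118×94/356 = 31.15730
  Organic, Poor: 119×106/356 = 35.43258
  Organic, Fair: 119×121/356 = 40.44663
  Organic, Good: 119×35/356 = 11.69944
  Organic, Excellent: 119×94/356 = 31.42135
  Synthetic, Poor: 119×106/356 = 35.43258
  Synthetic, Fair: 119×121/356 = 40.44663
  Synthetic, Good: 119×35/356 = 11.69944
  Synthetic, Excellent: 119×94/356 = 31.42135
Contributions (O − E)²/E:
  (36 − 35.13483)²/35.13483 = 0.0213
  (44 − 40.10674)²/40.10674 = 0.3779
  (10 − 11.60112)²/11.60112 = 0.2210
  (28 − 31.15730)²/31.15730 = 0.3199
  (35 − 35.43258)²/35.43258 = 0.0053
  (34 − 40.44663)²/40.44663 = 1.0275
  (13 − 11.69944)²/11.69944 = 0.1446
  (37 − 31.42135)²/31.42135 = 0.9905
  (35 − 35.43258)²/35.43258 = 0.0053
  (43 − 40.44663)²/40.44663 = 0.1612
  (12 − 11.69944)²/11.69944 = 0.0077
  (29 − 31.42135)²/31.42135 = 0.1866
χ² = 0.0213 + 0.3779 + 0.2210 + 0.3199 + 0.0053 + 1.0275 + 0.1446 + 0.9905 + 0.0053 + 0.1612 + 0.0077 + 0.1866 = 3.469
df = (3−1)(4−1) = 6. Since 3.469 < 12.592, fail to reject the null hypothesis of independence at α = 0.05.

3.469; fail to reject H₀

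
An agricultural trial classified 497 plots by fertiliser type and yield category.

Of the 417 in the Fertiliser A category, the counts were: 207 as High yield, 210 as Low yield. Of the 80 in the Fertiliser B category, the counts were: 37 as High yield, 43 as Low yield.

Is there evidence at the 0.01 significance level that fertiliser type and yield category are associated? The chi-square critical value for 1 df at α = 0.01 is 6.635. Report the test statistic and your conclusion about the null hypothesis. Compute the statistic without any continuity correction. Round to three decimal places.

0.309; fail to reject H₀

Row totals: 417, 80. Column totals: 244, 253. Grand total N = 497.
Expected counts (row total × column total / N):
  Fertiliser A, High yield: 417×244/497 = 204.7243
  Fertiliser A, Low yield: 417×253/497 = 212.2757
  Fertiliser B, High yield: 80×244/497 = 39.2757
  Fertiliser B, Low yield: 80×253/497 = 40.7243
Contributions (O − E)²/E:
  (207 − 204.7243)²/204.7243 = 0.0253
  (210 − 212.2757)²/212.2757 = 0.0244
  (37 − 39.2757)²/39.2757 = 0.1319
  (43 − 40.7243)²/40.7243 = 0.1272
χ² = 0.0253 + 0.0244 + 0.1319 + 0.1272 = 0.309
df = (2−1)(2−1) = 1. Since 0.309 < 6.635, fail to reject the null hypothesis of independence at α = 0.01.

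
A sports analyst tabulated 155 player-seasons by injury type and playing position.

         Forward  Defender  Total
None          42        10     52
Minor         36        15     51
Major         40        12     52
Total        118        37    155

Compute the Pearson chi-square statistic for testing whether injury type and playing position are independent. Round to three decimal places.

1.496

Grand total N = 155.
Expected counts (row total × column total / N):
  None, Forward: 52×118/155 = 39.5871
  None, Defender: 52×37/155 = 12.4129
  Minor, Forward: 51×118/155 = 38.8258
  Minor, Defender: 51×37/155 = 12.1742
  Major, Forward: 52×118/155 = 39.5871
  Major, Defender: 52×37/155 = 12.4129
Contributions (O − E)²/E:
  (42 − 39.5871)²/39.5871 = 0.1471
  (10 − 12.4129)²/12.4129 = 0.4690
  (36 − 38.8258)²/38.8258 = 0.2057
  (15 − 12.1742)²/12.1742 = 0.6559
  (40 − 39.5871)²/39.5871 = 0.0043
  (12 − 12.4129)²/12.4129 = 0.0137
χ² = 0.1471 + 0.4690 + 0.2057 + 0.6559 + 0.0043 + 0.0137 = 1.496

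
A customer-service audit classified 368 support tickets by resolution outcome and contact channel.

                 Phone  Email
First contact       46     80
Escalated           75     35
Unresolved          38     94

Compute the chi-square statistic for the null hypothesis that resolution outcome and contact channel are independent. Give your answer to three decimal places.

41.449

Row totals: 126, 110, 132. Column totals: 159, 209. Grand total N = 368.
Expected counts (row total × column total / N):
  First contact, Phone: 126×159/368 = 54.44022
  First contact, Email: 126×209/368 = 71.55978
  Escalated, Phone: 110×159/368 = 47.52717
  Escalated, Email: 110×209/368 = 62.47283
  Unresolved, Phone: 132×159/368 = 57.03261
  Unresolved, Email: 132×209/368 = 74.96739
Contributions (O − E)²/E:
  (46 − 54.44022)²/54.44022 = 1.3085
  (80 − 71.55978)²/71.55978 = 0.9955
  (75 − 47.52717)²/47.52717 = 15.8805
  (35 − 62.47283)²/62.47283 = 12.0814
  (38 − 57.03261)²/57.03261 = 6.3515
  (94 − 74.96739)²/74.96739 = 4.8320
χ² = 1.3085 + 0.9955 + 15.8805 + 12.0814 + 6.3515 + 4.8320 = 41.449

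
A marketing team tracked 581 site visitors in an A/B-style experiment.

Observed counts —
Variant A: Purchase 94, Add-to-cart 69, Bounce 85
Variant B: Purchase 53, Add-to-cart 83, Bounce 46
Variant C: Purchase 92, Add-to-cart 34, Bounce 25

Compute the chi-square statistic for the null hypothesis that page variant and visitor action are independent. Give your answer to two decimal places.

48.73

Row totals: 248, 182, 151. Column totals: 239, 186, 156. Grand total N = 581.
Expected counts (row total × column total / N):
  Variant A, Purchase: 248×239/581 = 102.017
  Variant A, Add-to-cart: 248×186/581 = 79.394
  Variant A, Bounce: 248×156/581 = 66.589
  Variant B, Purchase: 182×239/581 = 74.867
  Variant B, Add-to-cart: 182×186/581 = 58.265
  Variant B, Bounce: 182×156/581 = 48.867
  Variant C, Purchase: 151×239/581 = 62.115
  Variant C, Add-to-cart: 151×186/581 = 48.341
  Variant C, Bounce: 151×156/581 = 40.544
Contributions (O − E)²/E:
  (94 − 102.017)²/102.017 = 0.6300
  (69 − 79.394)²/79.394 = 1.3607
  (85 − 66.589)²/66.589 = 5.0904
  (53 − 74.867)²/74.867 = 6.3869
  (83 − 58.265)²/58.265 = 10.5006
  (46 − 48.867)²/48.867 = 0.1682
  (92 − 62.115)²/62.115 = 14.3784
  (34 − 48.341)²/48.341 = 4.2544
  (25 − 40.544)²/40.544 = 5.9594
χ² = 0.6300 + 1.3607 + 5.0904 + 6.3869 + 10.5006 + 0.1682 + 14.3784 + 4.2544 + 5.9594 = 48.73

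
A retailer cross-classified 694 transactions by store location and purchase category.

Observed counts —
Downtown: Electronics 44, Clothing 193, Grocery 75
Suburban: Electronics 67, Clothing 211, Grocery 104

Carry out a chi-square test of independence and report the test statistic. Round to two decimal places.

Row totals: 312, 382. Column totals: 111, 404, 179. Grand total N = 694.
Expected counts (row total × column total / N):
  Downtown, Electronics: 312×111/694 = 49.902
  Downtown, Clothing: 312×404/694 = 181.625
  Downtown, Grocery: 312×179/694 = 80.473
  Suburban, Electronics: 382×111/694 = 61.098
  Suburban, Clothing: 382×404/694 = 222.375
  Suburban, Grocery: 382×179/694 = 98.527
Contributions (O − E)²/E:
  (44 − 49.902)²/49.902 = 0.6980
  (193 − 181.625)²/181.625 = 0.7124
  (75 − 80.473)²/80.473 = 0.3722
  (67 − 61.098)²/61.098 = 0.5701
  (211 − 222.375)²/222.375 = 0.5819
  (104 − 98.527)²/98.527 = 0.3040
χ² = 0.6980 + 0.7124 + 0.3722 + 0.5701 + 0.5819 + 0.3040 = 3.24

3.24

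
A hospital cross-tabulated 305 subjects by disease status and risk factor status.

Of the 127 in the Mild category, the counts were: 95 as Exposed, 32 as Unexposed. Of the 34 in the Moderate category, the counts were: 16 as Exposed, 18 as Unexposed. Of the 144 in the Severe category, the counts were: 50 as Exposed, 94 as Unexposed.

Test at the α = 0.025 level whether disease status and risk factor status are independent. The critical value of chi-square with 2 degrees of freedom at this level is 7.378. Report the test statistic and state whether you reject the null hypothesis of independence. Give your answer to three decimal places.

44.003; reject H₀

Row totals: 127, 34, 144. Column totals: 161, 144. Grand total N = 305.
Expected counts (row total × column total / N):
  Mild, Exposed: 127×161/305 = 67.0393
  Mild, Unexposed: 127×144/305 = 59.9607
  Moderate, Exposed: 34×161/305 = 17.9475
  Moderate, Unexposed: 34×144/305 = 16.0525
  Severe, Exposed: 144×161/305 = 76.0131
  Severe, Unexposed: 144×144/305 = 67.9869
Contributions (O − E)²/E:
  (95 − 67.0393)²/67.0393 = 11.6618
  (32 − 59.9607)²/59.9607 = 13.0386
  (16 − 17.9475)²/17.9475 = 0.2113
  (18 − 16.0525)²/16.0525 = 0.2363
  (50 − 76.0131)²/76.0131 = 8.9022
  (94 − 67.9869)²/67.9869 = 9.9531
χ² = 11.6618 + 13.0386 + 0.2113 + 0.2363 + 8.9022 + 9.9531 = 44.003
df = (3−1)(2−1) = 2. Since 44.003 > 7.378, reject the null hypothesis of independence at α = 0.025.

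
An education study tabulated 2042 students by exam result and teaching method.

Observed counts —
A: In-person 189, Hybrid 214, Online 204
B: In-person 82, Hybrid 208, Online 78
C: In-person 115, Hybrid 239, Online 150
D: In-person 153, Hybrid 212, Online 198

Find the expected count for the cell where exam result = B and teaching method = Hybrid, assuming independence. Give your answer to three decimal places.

157.328

Row total (B) = 368; column total (Hybrid) = 873; grand total N = 2042.
Expected count = (row total × column total) / N = 368 × 873 / 2042 = 157.328.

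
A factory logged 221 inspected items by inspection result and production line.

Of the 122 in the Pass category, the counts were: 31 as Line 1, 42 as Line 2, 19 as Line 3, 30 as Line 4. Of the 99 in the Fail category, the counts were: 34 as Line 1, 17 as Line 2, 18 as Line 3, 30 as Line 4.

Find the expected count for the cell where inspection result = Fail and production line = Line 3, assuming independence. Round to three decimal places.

16.575

Row total (Fail) = 99; column total (Line 3) = 37; grand total N = 221.
Expected count = (row total × column total) / N = 99 × 37 / 221 = 16.575.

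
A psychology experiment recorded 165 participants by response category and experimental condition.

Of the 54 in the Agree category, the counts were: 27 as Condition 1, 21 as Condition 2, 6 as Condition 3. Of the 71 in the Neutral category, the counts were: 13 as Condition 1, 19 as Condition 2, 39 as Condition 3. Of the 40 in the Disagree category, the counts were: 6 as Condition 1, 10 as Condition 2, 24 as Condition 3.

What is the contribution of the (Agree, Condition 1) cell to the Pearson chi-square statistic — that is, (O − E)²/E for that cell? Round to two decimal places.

9.48

Row total (Agree) = 54; column total (Condition 1) = 46; N = 165.
Expected count E = 54 × 46 / 165 = 15.055.
Contribution = (O − E)²/E = (27 − 15.055)² / 15.055 = 9.48.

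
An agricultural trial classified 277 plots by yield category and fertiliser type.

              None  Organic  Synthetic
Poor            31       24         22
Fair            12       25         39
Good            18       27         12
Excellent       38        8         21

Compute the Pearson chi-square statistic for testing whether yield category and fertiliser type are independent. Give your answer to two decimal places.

Row totals: 77, 76, 57, 67. Column totals: 99, 84, 94. Grand total N = 277.
Expected counts (row total × column total / N):
  Poor, None: 77×99/277 = 27.520
  Poor, Organic: 77×84/277 = 23.350
  Poor, Synthetic: 77×94/277 = 26.130
  Fair, None: 76×99/277 = 27.162
  Fair, Organic: 76×84/277 = 23.047
  Fair, Synthetic: 76×94/277 = 25.791
  Good, None: 57×99/277 = 20.372
  Good, Organic: 57×84/277 = 17.285
  Good, Synthetic: 57×94/277 = 19.343
  Excellent, None: 67×99/277 = 23.946
  Excellent, Organic: 67×84/277 = 20.318
  Excellent, Synthetic: 67×94/277 = 22.736
Contributions (O − E)²/E:
  (31 − 27.520)²/27.520 = 0.4401
  (24 − 23.350)²/23.350 = 0.0181
  (22 − 26.130)²/26.130 = 0.6528
  (12 − 27.162)²/27.162 = 8.4635
  (25 − 23.047)²/23.047 = 0.1655
  (39 − 25.791)²/25.791 = 6.7651
  (18 − 20.372)²/20.372 = 0.2762
  (27 − 17.285)²/17.285 = 5.4603
  (12 − 19.343)²/19.343 = 2.7876
  (38 − 23.946)²/23.946 = 8.2483
  (8 − 20.318)²/20.318 = 7.4679
  (21 − 22.736)²/22.736 = 0.1326
χ² = 0.4401 + 0.0181 + 0.6528 + 8.4635 + 0.1655 + 6.7651 + 0.2762 + 5.4603 + 2.7876 + 8.2483 + 7.4679 + 0.1326 = 40.88

40.88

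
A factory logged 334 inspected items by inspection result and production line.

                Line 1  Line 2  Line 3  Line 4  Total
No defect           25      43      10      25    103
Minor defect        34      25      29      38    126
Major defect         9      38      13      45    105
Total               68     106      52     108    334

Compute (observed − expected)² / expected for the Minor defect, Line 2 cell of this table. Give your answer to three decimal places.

Row total (Minor defect) = 126; column total (Line 2) = 106; N = 334.
Expected count E = 126 × 106 / 334 = 39.9880.
Contribution = (O − E)²/E = (25 − 39.9880)² / 39.9880 = 5.618.

5.618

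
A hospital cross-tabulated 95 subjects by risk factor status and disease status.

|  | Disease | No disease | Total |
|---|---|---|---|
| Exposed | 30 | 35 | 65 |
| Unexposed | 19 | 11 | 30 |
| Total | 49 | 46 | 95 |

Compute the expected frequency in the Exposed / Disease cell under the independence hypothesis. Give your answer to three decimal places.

33.526

Row total (Exposed) = 65; column total (Disease) = 49; grand total N = 95.
Expected count = (row total × column total) / N = 65 × 49 / 95 = 33.526.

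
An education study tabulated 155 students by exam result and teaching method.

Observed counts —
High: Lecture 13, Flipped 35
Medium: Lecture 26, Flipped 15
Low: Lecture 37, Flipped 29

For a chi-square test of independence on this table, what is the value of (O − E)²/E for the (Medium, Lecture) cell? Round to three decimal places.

1.730

Row total (Medium) = 41; column total (Lecture) = 76; N = 155.
Expected count E = 41 × 76 / 155 = 20.10323.
Contribution = (O − E)²/E = (26 − 20.10323)² / 20.10323 = 1.730.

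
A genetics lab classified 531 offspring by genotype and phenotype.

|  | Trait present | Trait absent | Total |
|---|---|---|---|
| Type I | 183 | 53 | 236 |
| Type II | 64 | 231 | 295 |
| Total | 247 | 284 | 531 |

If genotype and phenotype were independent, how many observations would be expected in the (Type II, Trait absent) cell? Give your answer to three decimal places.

157.778

Row total (Type II) = 295; column total (Trait absent) = 284; grand total N = 531.
Expected count = (row total × column total) / N = 295 × 284 / 531 = 157.778.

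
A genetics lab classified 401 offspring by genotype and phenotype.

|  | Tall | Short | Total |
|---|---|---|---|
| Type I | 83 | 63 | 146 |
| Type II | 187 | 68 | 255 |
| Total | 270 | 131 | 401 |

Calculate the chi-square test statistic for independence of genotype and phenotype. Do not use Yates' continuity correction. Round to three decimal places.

Grand total N = 401.
Expected counts (row total × column total / N):
  Type I, Tall: 146×270/401 = 98.3042
  Type I, Short: 146×131/401 = 47.6958
  Type II, Tall: 255×270/401 = 171.6958
  Type II, Short: 255×131/401 = 83.3042
Contributions (O − E)²/E:
  (83 − 98.3042)²/98.3042 = 2.3826
  (63 − 47.6958)²/47.6958 = 4.9107
  (187 − 171.6958)²/171.6958 = 1.3641
  (68 − 83.3042)²/83.3042 = 2.8116
χ² = 2.3826 + 4.9107 + 1.3641 + 2.8116 = 11.469

11.469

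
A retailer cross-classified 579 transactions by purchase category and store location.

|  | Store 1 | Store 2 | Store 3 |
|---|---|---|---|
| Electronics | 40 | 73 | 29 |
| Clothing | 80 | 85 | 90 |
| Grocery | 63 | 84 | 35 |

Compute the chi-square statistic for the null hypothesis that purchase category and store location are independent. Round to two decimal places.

Row totals: 142, 255, 182. Column totals: 183, 242, 154. Grand total N = 579.
Expected counts (row total × column total / N):
  Electronics, Store 1: 142×183/579 = 44.881
  Electronics, Store 2: 142×242/579 = 59.351
  Electronics, Store 3: 142×154/579 = 37.769
  Clothing, Store 1: 255×183/579 = 80.596
  Clothing, Store 2: 255×242/579 = 106.580
  Clothing, Store 3: 255×154/579 = 67.824
  Grocery, Store 1: 182×183/579 = 57.523
  Grocery, Store 2: 182×242/579 = 76.069
  Grocery, Store 3: 182×154/579 = 48.408
Contributions (O − E)²/E:
  (40 − 44.881)²/44.881 = 0.5308
  (73 − 59.351)²/59.351 = 3.1389
  (29 − 37.769)²/37.769 = 2.0359
  (80 − 80.596)²/80.596 = 0.0044
  (85 − 106.580)²/106.580 = 4.3695
  (90 − 67.824)²/67.824 = 7.2508
  (63 − 57.523)²/57.523 = 0.5215
  (84 − 76.069)²/76.069 = 0.8269
  (35 − 48.408)²/48.408 = 3.7137
χ² = 0.5308 + 3.1389 + 2.0359 + 0.0044 + 4.3695 + 7.2508 + 0.5215 + 0.8269 + 3.7137 = 22.39

22.39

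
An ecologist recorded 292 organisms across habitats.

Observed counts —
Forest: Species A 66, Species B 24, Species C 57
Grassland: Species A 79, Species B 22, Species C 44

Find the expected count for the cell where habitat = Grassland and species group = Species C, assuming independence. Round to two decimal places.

50.15

Row total (Grassland) = 145; column total (Species C) = 101; grand total N = 292.
Expected count = (row total × column total) / N = 145 × 101 / 292 = 50.15.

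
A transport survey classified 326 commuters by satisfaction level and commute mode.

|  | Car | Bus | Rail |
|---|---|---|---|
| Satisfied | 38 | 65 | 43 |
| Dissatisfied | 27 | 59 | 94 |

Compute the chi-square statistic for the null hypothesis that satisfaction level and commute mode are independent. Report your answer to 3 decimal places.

17.785

Row totals: 146, 180. Column totals: 65, 124, 137. Grand total N = 326.
Expected counts (row total × column total / N):
  Satisfied, Car: 146×65/326 = 29.1104
  Satisfied, Bus: 146×124/326 = 55.5337
  Satisfied, Rail: 146×137/326 = 61.3558
  Dissatisfied, Car: 180×65/326 = 35.8896
  Dissatisfied, Bus: 180×124/326 = 68.4663
  Dissatisfied, Rail: 180×137/326 = 75.6442
Contributions (O − E)²/E:
  (38 − 29.1104)²/29.1104 = 2.7147
  (65 − 55.5337)²/55.5337 = 1.6136
  (43 − 61.3558)²/61.3558 = 5.4915
  (27 − 35.8896)²/35.8896 = 2.2019
  (59 − 68.4663)²/68.4663 = 1.3088
  (94 − 75.6442)²/75.6442 = 4.4542
χ² = 2.7147 + 1.6136 + 5.4915 + 2.2019 + 1.3088 + 4.4542 = 17.785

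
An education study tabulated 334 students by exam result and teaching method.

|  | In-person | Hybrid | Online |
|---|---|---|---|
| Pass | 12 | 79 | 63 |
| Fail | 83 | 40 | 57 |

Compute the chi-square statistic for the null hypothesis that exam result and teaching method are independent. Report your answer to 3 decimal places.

Row totals: 154, 180. Column totals: 95, 119, 120. Grand total N = 334.
Expected counts (row total × column total / N):
  Pass, In-person: 154×95/334 = 43.8024
  Pass, Hybrid: 154×119/334 = 54.8683
  Pass, Online: 154×120/334 = 55.3293
  Fail, In-person: 180×95/334 = 51.1976
  Fail, Hybrid: 180×119/334 = 64.1317
  Fail, Online: 180×120/334 = 64.6707
Contributions (O − E)²/E:
  (12 − 43.8024)²/43.8024 = 23.0899
  (79 − 54.8683)²/54.8683 = 10.6134
  (63 − 55.3293)²/55.3293 = 1.0634
  (83 − 51.1976)²/51.1976 = 19.7547
  (40 − 64.1317)²/64.1317 = 9.0804
  (57 − 64.6707)²/64.6707 = 0.9098
χ² = 23.0899 + 10.6134 + 1.0634 + 19.7547 + 9.0804 + 0.9098 = 64.512

64.512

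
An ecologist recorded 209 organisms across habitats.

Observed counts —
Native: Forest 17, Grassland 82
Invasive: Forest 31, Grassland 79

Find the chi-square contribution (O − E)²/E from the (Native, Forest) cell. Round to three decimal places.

1.447

Row total (Native) = 99; column total (Forest) = 48; N = 209.
Expected count E = 99 × 48 / 209 = 22.7368.
Contribution = (O − E)²/E = (17 − 22.7368)² / 22.7368 = 1.447.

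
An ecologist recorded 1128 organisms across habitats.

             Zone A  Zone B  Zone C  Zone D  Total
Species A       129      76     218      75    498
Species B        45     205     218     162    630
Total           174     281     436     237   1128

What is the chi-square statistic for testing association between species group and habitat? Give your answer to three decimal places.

Grand total N = 1128.
Expected counts (row total × column total / N):
  Species A, Zone A: 498×174/1128 = 76.8191
  Species A, Zone B: 498×281/1128 = 124.0585
  Species A, Zone C: 498×436/1128 = 192.4894
  Species A, Zone D: 498×237/1128 = 104.6330
  Species B, Zone A: 630×174/1128 = 97.1809
  Species B, Zone B: 630×281/1128 = 156.9415
  Species B, Zone C: 630×436/1128 = 243.5106
  Species B, Zone D: 630×237/1128 = 132.3670
Contributions (O − E)²/E:
  (129 − 76.8191)²/76.8191 = 35.4449
  (76 − 124.0585)²/124.0585 = 18.6172
  (218 − 192.4894)²/192.4894 = 3.3809
  (75 − 104.6330)²/104.6330 = 8.3923
  (45 − 97.1809)²/97.1809 = 28.0183
  (205 − 156.9415)²/156.9415 = 14.7164
  (218 − 243.5106)²/243.5106 = 2.6725
  (162 − 132.3670)²/132.3670 = 6.6339
χ² = 35.4449 + 18.6172 + 3.3809 + 8.3923 + 28.0183 + 14.7164 + 2.6725 + 6.6339 = 117.876

117.876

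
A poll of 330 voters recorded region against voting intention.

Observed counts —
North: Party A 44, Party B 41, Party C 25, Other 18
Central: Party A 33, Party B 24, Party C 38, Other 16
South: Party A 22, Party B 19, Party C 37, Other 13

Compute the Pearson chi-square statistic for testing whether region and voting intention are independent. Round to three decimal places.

14.106

Row totals: 128, 111, 91. Column totals: 99, 84, 100, 47. Grand total N = 330.
Expected counts (row total × column total / N):
  North, Party A: 128×99/330 = 38.4000
  North, Party B: 128×84/330 = 32.5818
  North, Party C: 128×100/330 = 38.7879
  North, Other: 128×47/330 = 18.2303
  Central, Party A: 111×99/330 = 33.3000
  Central, Party B: 111×84/330 = 28.2545
  Central, Party C: 111×100/330 = 33.6364
  Central, Other: 111×47/330 = 15.8091
  South, Party A: 91×99/330 = 27.3000
  South, Party B: 91×84/330 = 23.1636
  South, Party C: 91×100/330 = 27.5758
  South, Other: 91×47/330 = 12.9606
Contributions (O − E)²/E:
  (44 − 38.4000)²/38.4000 = 0.8167
  (41 − 32.5818)²/32.5818 = 2.1750
  (25 − 38.7879)²/38.7879 = 4.9012
  (18 − 18.2303)²/18.2303 = 0.0029
  (33 − 33.3000)²/33.3000 = 0.0027
  (24 − 28.2545)²/28.2545 = 0.6406
  (38 − 33.6364)²/33.6364 = 0.5661
  (16 − 15.8091)²/15.8091 = 0.0023
  (22 − 27.3000)²/27.3000 = 1.0289
  (19 − 23.1636)²/23.1636 = 0.7484
  (37 − 27.5758)²/27.5758 = 3.2208
  (13 − 12.9606)²/12.9606 = 0.0001
χ² = 0.8167 + 2.1750 + 4.9012 + 0.0029 + 0.0027 + 0.6406 + 0.5661 + 0.0023 + 1.0289 + 0.7484 + 3.2208 + 0.0001 = 14.106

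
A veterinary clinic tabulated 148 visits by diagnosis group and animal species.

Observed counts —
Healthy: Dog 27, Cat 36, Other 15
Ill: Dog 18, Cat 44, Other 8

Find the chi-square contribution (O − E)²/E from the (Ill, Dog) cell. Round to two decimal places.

0.51

Row total (Ill) = 70; column total (Dog) = 45; N = 148.
Expected count E = 70 × 45 / 148 = 21.284.
Contribution = (O − E)²/E = (18 − 21.284)² / 21.284 = 0.51.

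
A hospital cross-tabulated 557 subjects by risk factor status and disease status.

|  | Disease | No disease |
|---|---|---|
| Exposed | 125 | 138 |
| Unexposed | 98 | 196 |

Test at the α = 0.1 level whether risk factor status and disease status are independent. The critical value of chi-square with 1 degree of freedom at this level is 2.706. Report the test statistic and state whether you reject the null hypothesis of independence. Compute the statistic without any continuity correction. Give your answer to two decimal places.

Row totals: 263, 294. Column totals: 223, 334. Grand total N = 557.
Expected counts (row total × column total / N):
  Exposed, Disease: 263×223/557 = 105.294
  Exposed, No disease: 263×334/557 = 157.706
  Unexposed, Disease: 294×223/557 = 117.706
  Unexposed, No disease: 294×334/557 = 176.294
Contributions (O − E)²/E:
  (125 − 105.294)²/105.294 = 3.6880
  (138 − 157.706)²/157.706 = 2.4623
  (98 − 117.706)²/117.706 = 3.2991
  (196 − 176.294)²/176.294 = 2.2027
χ² = 3.6880 + 2.4623 + 3.2991 + 2.2027 = 11.65
df = (2−1)(2−1) = 1. Since 11.65 > 2.706, reject the null hypothesis of independence at α = 0.1.

11.65; reject H₀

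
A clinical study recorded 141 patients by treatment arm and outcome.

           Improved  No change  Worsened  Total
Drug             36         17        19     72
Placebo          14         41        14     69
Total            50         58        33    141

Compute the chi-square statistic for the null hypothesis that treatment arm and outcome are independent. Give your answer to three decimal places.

20.314

Grand total N = 141.
Expected counts (row total × column total / N):
  Drug, Improved: 72×50/141 = 25.5319
  Drug, No change: 72×58/141 = 29.6170
  Drug, Worsened: 72×33/141 = 16.8511
  Placebo, Improved: 69×50/141 = 24.4681
  Placebo, No change: 69×58/141 = 28.3830
  Placebo, Worsened: 69×33/141 = 16.1489
Contributions (O − E)²/E:
  (36 − 25.5319)²/25.5319 = 4.2919
  (17 − 29.6170)²/29.6170 = 5.3749
  (19 − 16.8511)²/16.8511 = 0.2740
  (14 − 24.4681)²/24.4681 = 4.4785
  (41 − 28.3830)²/28.3830 = 5.6086
  (14 − 16.1489)²/16.1489 = 0.2859
χ² = 4.2919 + 5.3749 + 0.2740 + 4.4785 + 5.6086 + 0.2859 = 20.314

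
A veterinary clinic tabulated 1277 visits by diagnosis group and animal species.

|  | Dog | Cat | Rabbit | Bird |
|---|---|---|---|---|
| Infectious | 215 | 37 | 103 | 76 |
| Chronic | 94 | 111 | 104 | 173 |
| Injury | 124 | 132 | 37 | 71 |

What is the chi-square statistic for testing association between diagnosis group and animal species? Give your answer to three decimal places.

Row totals: 431, 482, 364. Column totals: 433, 280, 244, 320. Grand total N = 1277.
Expected counts (row total × column total / N):
  Infectious, Dog: 431×433/1277 = 146.1417
  Infectious, Cat: 431×280/1277 = 94.5027
  Infectious, Rabbit: 431×244/1277 = 82.3524
  Infectious, Bird: 431×320/1277 = 108.0031
  Chronic, Dog: 482×433/1277 = 163.4346
  Chronic, Cat: 482×280/1277 = 105.6852
  Chronic, Rabbit: 482×244/1277 = 92.0971
  Chronic, Bird: 482×320/1277 = 120.7831
  Injury, Dog: 364×433/1277 = 123.4236
  Injury, Cat: 364×280/1277 = 79.8121
  Injury, Rabbit: 364×244/1277 = 69.5505
  Injury, Bird: 364×320/1277 = 91.2138
Contributions (O − E)²/E:
  (215 − 146.1417)²/146.1417 = 32.4443
  (37 − 94.5027)²/94.5027 = 34.9891
  (103 − 82.3524)²/82.3524 = 5.1768
  (76 − 108.0031)²/108.0031 = 9.4830
  (94 − 163.4346)²/163.4346 = 29.4990
  (111 − 105.6852)²/105.6852 = 0.2673
  (104 − 92.0971)²/92.0971 = 1.5384
  (173 − 120.7831)²/120.7831 = 22.5744
  (124 − 123.4236)²/123.4236 = 0.0027
  (132 − 79.8121)²/79.8121 = 34.1249
  (37 − 69.5505)²/69.5505 = 15.2340
  (71 − 91.2138)²/91.2138 = 4.4796
χ² = 32.4443 + 34.9891 + 5.1768 + 9.4830 + 29.4990 + 0.2673 + 1.5384 + 22.5744 + 0.0027 + 34.1249 + 15.2340 + 4.4796 = 189.814

189.814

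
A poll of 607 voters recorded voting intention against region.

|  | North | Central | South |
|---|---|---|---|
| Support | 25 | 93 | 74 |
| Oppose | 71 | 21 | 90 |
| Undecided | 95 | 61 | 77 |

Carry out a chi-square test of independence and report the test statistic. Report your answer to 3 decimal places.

Row totals: 192, 182, 233. Column totals: 191, 175, 241. Grand total N = 607.
Expected counts (row total × column total / N):
  Support, North: 192×191/607 = 60.4152
  Support, Central: 192×175/607 = 55.3542
  Support, South: 192×241/607 = 76.2306
  Oppose, North: 182×191/607 = 57.2685
  Oppose, Central: 182×175/607 = 52.4712
  Oppose, South: 182×241/607 = 72.2603
  Undecided, North: 233×191/607 = 73.3163
  Undecided, Central: 233×175/607 = 67.1746
  Undecided, South: 233×241/607 = 92.5091
Contributions (O − E)²/E:
  (25 − 60.4152)²/60.4152 = 20.7603
  (93 − 55.3542)²/55.3542 = 25.6025
  (74 − 76.2306)²/76.2306 = 0.0653
  (71 − 57.2685)²/57.2685 = 3.2925
  (21 − 52.4712)²/52.4712 = 18.8758
  (90 − 72.2603)²/72.2603 = 4.3550
  (95 − 73.3163)²/73.3163 = 6.4131
  (61 − 67.1746)²/67.1746 = 0.5676
  (77 − 92.5091)²/92.5091 = 2.6001
χ² = 20.7603 + 25.6025 + 0.0653 + 3.2925 + 18.8758 + 4.3550 + 6.4131 + 0.5676 + 2.6001 = 82.532

82.532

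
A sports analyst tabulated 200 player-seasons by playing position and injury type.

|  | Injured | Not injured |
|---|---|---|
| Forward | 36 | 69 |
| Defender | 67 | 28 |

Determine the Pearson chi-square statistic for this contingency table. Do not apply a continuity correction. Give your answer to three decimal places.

26.226

Row totals: 105, 95. Column totals: 103, 97. Grand total N = 200.
Expected counts (row total × column total / N):
  Forward, Injured: 105×103/200 = 54.0750
  Forward, Not injured: 105×97/200 = 50.9250
  Defender, Injured: 95×103/200 = 48.9250
  Defender, Not injured: 95×97/200 = 46.0750
Contributions (O − E)²/E:
  (36 − 54.0750)²/54.0750 = 6.0417
  (69 − 50.9250)²/50.9250 = 6.4154
  (67 − 48.9250)²/48.9250 = 6.6777
  (28 − 46.0750)²/46.0750 = 7.0907
χ² = 6.0417 + 6.4154 + 6.6777 + 7.0907 = 26.226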